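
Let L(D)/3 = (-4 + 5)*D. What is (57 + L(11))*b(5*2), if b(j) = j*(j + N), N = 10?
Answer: 18000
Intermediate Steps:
b(j) = j*(10 + j) (b(j) = j*(j + 10) = j*(10 + j))
L(D) = 3*D (L(D) = 3*((-4 + 5)*D) = 3*(1*D) = 3*D)
(57 + L(11))*b(5*2) = (57 + 3*11)*((5*2)*(10 + 5*2)) = (57 + 33)*(10*(10 + 10)) = 90*(10*20) = 90*200 = 18000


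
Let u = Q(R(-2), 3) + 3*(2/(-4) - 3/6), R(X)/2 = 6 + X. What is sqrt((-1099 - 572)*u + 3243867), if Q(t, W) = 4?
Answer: 6*sqrt(90061) ≈ 1800.6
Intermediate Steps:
R(X) = 12 + 2*X (R(X) = 2*(6 + X) = 12 + 2*X)
u = 1 (u = 4 + 3*(2/(-4) - 3/6) = 4 + 3*(2*(-1/4) - 3*1/6) = 4 + 3*(-1/2 - 1/2) = 4 + 3*(-1) = 4 - 3 = 1)
sqrt((-1099 - 572)*u + 3243867) = sqrt((-1099 - 572)*1 + 3243867) = sqrt(-1671*1 + 3243867) = sqrt(-1671 + 3243867) = sqrt(3242196) = 6*sqrt(90061)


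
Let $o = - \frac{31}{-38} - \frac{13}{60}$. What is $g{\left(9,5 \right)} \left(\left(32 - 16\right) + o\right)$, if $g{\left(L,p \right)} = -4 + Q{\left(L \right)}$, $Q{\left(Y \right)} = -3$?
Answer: $- \frac{132461}{1140} \approx -116.19$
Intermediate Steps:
$g{\left(L,p \right)} = -7$ ($g{\left(L,p \right)} = -4 - 3 = -7$)
$o = \frac{683}{1140}$ ($o = \left(-31\right) \left(- \frac{1}{38}\right) - \frac{13}{60} = \frac{31}{38} - \frac{13}{60} = \frac{683}{1140} \approx 0.59912$)
$g{\left(9,5 \right)} \left(\left(32 - 16\right) + o\right) = - 7 \left(\left(32 - 16\right) + \frac{683}{1140}\right) = - 7 \left(16 + \frac{683}{1140}\right) = \left(-7\right) \frac{18923}{1140} = - \frac{132461}{1140}$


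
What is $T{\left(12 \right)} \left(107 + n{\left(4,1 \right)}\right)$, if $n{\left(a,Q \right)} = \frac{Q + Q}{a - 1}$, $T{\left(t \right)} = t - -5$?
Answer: $\frac{5491}{3} \approx 1830.3$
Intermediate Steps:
$T{\left(t \right)} = 5 + t$ ($T{\left(t \right)} = t + 5 = 5 + t$)
$n{\left(a,Q \right)} = \frac{2 Q}{-1 + a}$
$T{\left(12 \right)} \left(107 + n{\left(4,1 \right)}\right) = \left(5 + 12\right) \left(107 + 2 \cdot 1 \frac{1}{-1 + 4}\right) = 17 \left(107 + 2 \cdot 1 \cdot \frac{1}{3}\right) = 17 \left(107 + \frac{2}{3}\right) = 17 \cdot \frac{323}{3} = \frac{5491}{3}$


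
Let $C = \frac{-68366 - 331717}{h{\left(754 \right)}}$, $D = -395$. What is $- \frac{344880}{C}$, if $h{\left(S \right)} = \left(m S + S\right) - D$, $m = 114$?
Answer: $\frac{10013590800}{133361} \approx 75086.0$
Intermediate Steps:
$h{\left(S \right)} = 395 + 115 S$ ($h{\left(S \right)} = \left(114 S + S\right) - -395 = 115 S + 395 = 395 + 115 S$)
$C = - \frac{133361}{29035}$ ($C = \frac{-68366 - 331717}{395 + 115 \cdot 754} = \frac{-68366 - 331717}{395 + 86710} = - \frac{400083}{87105} = \left(-400083\right) \frac{1}{87105} = - \frac{133361}{29035} \approx -4.5931$)
$- \frac{344880}{C} = - \frac{344880}{- \frac{133361}{29035}} = \left(-344880\right) \left(- \frac{29035}{133361}\right) = \frac{10013590800}{133361}$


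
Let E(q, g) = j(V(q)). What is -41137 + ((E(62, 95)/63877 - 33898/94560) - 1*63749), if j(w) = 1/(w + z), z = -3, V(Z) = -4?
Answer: -2217374386767311/21140731920 ≈ -1.0489e+5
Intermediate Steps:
j(w) = 1/(-3 + w) (j(w) = 1/(w - 3) = 1/(-3 + w))
E(q, g) = -⅐ (E(q, g) = 1/(-3 - 4) = 1/(-7) = -⅐)
-41137 + ((E(62, 95)/63877 - 33898/94560) - 1*63749) = -41137 + ((-⅐/63877 - 33898/94560) - 1*63749) = -41137 + ((-⅐*1/63877 - 33898*1/94560) - 63749) = -41137 + ((-1/447139 - 16949/47280) - 63749) = -41137 + (-7578606191/21140731920 - 63749) = -41137 - 1347708097774271/21140731920 = -2217374386767311/21140731920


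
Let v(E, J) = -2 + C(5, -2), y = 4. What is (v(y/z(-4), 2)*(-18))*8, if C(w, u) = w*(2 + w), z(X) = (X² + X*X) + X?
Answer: -4752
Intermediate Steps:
z(X) = X + 2*X² (z(X) = (X² + X²) + X = 2*X² + X = X + 2*X²)
v(E, J) = 33 (v(E, J) = -2 + 5*(2 + 5) = -2 + 5*7 = -2 + 35 = 33)
(v(y/z(-4), 2)*(-18))*8 = (33*(-18))*8 = -594*8 = -4752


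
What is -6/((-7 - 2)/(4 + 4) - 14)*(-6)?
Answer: -288/121 ≈ -2.3802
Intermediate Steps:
-6/((-7 - 2)/(4 + 4) - 14)*(-6) = -6/(-9/8 - 14)*(-6) = -6/(-121/8)*(-6) = -6*(-8/121)*(-6) = (48/121)*(-6) = -288/121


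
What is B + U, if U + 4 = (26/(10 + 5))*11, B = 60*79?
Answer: 71326/15 ≈ 4755.1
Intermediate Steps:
B = 4740
U = 226/15 (U = -4 + (26/(10 + 5))*11 = -4 + (26/15)*11 = -4 + 286/15 = 226/15 ≈ 15.067)
B + U = 4740 + 226/15 = 71326/15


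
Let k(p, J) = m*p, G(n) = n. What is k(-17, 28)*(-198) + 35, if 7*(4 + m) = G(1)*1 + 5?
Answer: -73807/7 ≈ -10544.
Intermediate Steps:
m = -22/7 (m = -4 + (1*1 + 5)/7 = -4 + (1 + 5)/7 = -4 + (⅐)*6 = -4 + 6/7 = -22/7 ≈ -3.1429)
k(p, J) = -22*p/7
k(-17, 28)*(-198) + 35 = -22/7*(-17)*(-198) + 35 = (374/7)*(-198) + 35 = -74052/7 + 35 = -73807/7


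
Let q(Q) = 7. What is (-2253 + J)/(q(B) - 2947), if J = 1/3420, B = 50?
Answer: 7705259/10054800 ≈ 0.76633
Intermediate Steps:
J = 1/3420 ≈ 0.00029240
(-2253 + J)/(q(B) - 2947) = (-2253 + 1/3420)/(7 - 2947) = -7705259/3420/(-2940) = -7705259/3420*(-1/2940) = 7705259/10054800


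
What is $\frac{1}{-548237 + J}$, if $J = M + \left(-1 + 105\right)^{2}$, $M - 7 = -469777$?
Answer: $- \frac{1}{1007191} \approx -9.9286 \cdot 10^{-7}$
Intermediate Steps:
$M = -469770$ ($M = 7 - 469777 = -469770$)
$J = -458954$ ($J = -469770 + \left(-1 + 105\right)^{2} = -469770 + 104^{2} = -469770 + 10816 = -458954$)
$\frac{1}{-548237 + J} = \frac{1}{-548237 - 458954} = \frac{1}{-1007191} = - \frac{1}{1007191}$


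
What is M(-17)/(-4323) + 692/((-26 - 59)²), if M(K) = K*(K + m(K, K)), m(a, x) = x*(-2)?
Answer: 5079541/31233675 ≈ 0.16263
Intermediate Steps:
m(a, x) = -2*x
M(K) = -K² (M(K) = K*(K - 2*K) = K*(-K) = -K²)
M(-17)/(-4323) + 692/((-26 - 59)²) = -1*(-17)²/(-4323) + 692/((-26 - 59)²) = -1*289*(-1/4323) + 692/((-85)²) = -289*(-1/4323) + 692/7225 = 289/4323 + 692*(1/7225) = 289/4323 + 692/7225 = 5079541/31233675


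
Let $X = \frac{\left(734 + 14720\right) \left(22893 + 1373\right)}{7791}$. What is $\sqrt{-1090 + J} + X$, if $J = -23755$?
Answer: $\frac{375006764}{7791} + i \sqrt{24845} \approx 48133.0 + 157.62 i$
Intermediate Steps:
$X = \frac{375006764}{7791}$ ($X = 15454 \cdot 24266 \cdot \frac{1}{7791} = 375006764 \cdot \frac{1}{7791} = \frac{375006764}{7791} \approx 48133.0$)
$\sqrt{-1090 + J} + X = \sqrt{-1090 - 23755} + \frac{375006764}{7791} = \sqrt{-24845} + \frac{375006764}{7791} = i \sqrt{24845} + \frac{375006764}{7791} = \frac{375006764}{7791} + i \sqrt{24845}$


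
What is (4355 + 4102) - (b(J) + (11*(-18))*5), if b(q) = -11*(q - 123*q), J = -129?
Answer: 182565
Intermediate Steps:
b(q) = 1342*q (b(q) = -(-1342)*q = 1342*q)
(4355 + 4102) - (b(J) + (11*(-18))*5) = (4355 + 4102) - (1342*(-129) + (11*(-18))*5) = 8457 - (-173118 - 198*5) = 8457 - (-173118 - 990) = 8457 - 1*(-174108) = 8457 + 174108 = 182565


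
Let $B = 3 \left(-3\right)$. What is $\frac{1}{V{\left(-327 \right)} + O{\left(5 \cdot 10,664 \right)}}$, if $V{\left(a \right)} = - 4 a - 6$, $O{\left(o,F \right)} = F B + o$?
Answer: $- \frac{1}{4624} \approx -0.00021626$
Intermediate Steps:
$B = -9$
$O{\left(o,F \right)} = o - 9 F$ ($O{\left(o,F \right)} = F \left(-9\right) + o = - 9 F + o = o - 9 F$)
$V{\left(a \right)} = -6 - 4 a$
$\frac{1}{V{\left(-327 \right)} + O{\left(5 \cdot 10,664 \right)}} = \frac{1}{\left(-6 - -1308\right) + \left(5 \cdot 10 - 5976\right)} = \frac{1}{\left(-6 + 1308\right) + \left(50 - 5976\right)} = \frac{1}{1302 - 5926} = \frac{1}{-4624} = - \frac{1}{4624}$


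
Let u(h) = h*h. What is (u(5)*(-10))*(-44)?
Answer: 11000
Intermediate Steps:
u(h) = h²
(u(5)*(-10))*(-44) = (5²*(-10))*(-44) = (25*(-10))*(-44) = -250*(-44) = 11000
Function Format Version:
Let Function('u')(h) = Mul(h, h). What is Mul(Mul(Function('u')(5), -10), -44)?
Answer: 11000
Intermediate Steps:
Function('u')(h) = Pow(h, 2)
Mul(Mul(Function('u')(5), -10), -44) = Mul(Mul(Pow(5, 2), -10), -44) = Mul(Mul(25, -10), -44) = Mul(-250, -44) = 11000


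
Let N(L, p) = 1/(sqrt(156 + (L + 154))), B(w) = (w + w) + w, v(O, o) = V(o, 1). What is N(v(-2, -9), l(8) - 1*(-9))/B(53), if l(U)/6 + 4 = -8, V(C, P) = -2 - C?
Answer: sqrt(317)/50403 ≈ 0.00035324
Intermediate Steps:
v(O, o) = -2 - o
l(U) = -72 (l(U) = -24 + 6*(-8) = -24 - 48 = -72)
B(w) = 3*w (B(w) = 2*w + w = 3*w)
N(L, p) = 1/sqrt(310 + L) (N(L, p) = 1/(sqrt(156 + (154 + L))) = 1/(sqrt(310 + L)) = 1/sqrt(310 + L))
N(v(-2, -9), l(8) - 1*(-9))/B(53) = 1/(sqrt(310 + (-2 - 1*(-9)))*((3*53))) = 1/(sqrt(310 + (-2 + 9))*159) = (1/159)/sqrt(310 + 7) = (1/159)/sqrt(317) = (sqrt(317)/317)*(1/159) = sqrt(317)/50403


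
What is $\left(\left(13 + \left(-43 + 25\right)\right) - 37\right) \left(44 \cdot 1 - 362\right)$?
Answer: $13356$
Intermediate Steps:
$\left(\left(13 + \left(-43 + 25\right)\right) - 37\right) \left(44 \cdot 1 - 362\right) = \left(\left(13 - 18\right) - 37\right) \left(44 - 362\right) = \left(-5 - 37\right) \left(-318\right) = \left(-42\right) \left(-318\right) = 13356$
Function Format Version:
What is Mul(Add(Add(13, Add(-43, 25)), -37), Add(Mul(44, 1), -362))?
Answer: 13356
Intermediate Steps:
Mul(Add(Add(13, Add(-43, 25)), -37), Add(Mul(44, 1), -362)) = Mul(Add(Add(13, -18), -37), Add(44, -362)) = Mul(Add(-5, -37), -318) = Mul(-42, -318) = 13356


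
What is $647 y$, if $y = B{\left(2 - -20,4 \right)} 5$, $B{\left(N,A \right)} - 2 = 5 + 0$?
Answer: $22645$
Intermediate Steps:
$B{\left(N,A \right)} = 7$ ($B{\left(N,A \right)} = 2 + \left(5 + 0\right) = 2 + 5 = 7$)
$y = 35$ ($y = 7 \cdot 5 = 35$)
$647 y = 647 \cdot 35 = 22645$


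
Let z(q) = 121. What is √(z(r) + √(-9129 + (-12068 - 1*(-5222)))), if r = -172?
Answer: √(121 + 15*I*√71) ≈ 12.165 + 5.1949*I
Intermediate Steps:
√(z(r) + √(-9129 + (-12068 - 1*(-5222)))) = √(121 + √(-9129 + (-12068 - 1*(-5222)))) = √(121 + √(-9129 + (-12068 + 5222))) = √(121 + √(-9129 - 6846)) = √(121 + √(-15975)) = √(121 + 15*I*√71)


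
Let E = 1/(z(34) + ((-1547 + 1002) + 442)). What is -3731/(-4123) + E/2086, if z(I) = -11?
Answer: 6670997/7371924 ≈ 0.90492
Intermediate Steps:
E = -1/114 (E = 1/(-11 + ((-1547 + 1002) + 442)) = 1/(-11 + (-545 + 442)) = 1/(-11 - 103) = 1/(-114) = -1/114 ≈ -0.0087719)
-3731/(-4123) + E/2086 = -3731/(-4123) - 1/114/2086 = -3731*(-1/4123) - 1/114*1/2086 = 533/589 - 1/237804 = 6670997/7371924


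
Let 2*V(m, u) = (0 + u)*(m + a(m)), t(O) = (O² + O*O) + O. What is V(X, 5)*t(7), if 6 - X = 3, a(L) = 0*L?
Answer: 1575/2 ≈ 787.50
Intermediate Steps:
t(O) = O + 2*O² (t(O) = (O² + O²) + O = 2*O² + O = O + 2*O²)
a(L) = 0
X = 3 (X = 6 - 1*3 = 6 - 3 = 3)
V(m, u) = m*u/2 (V(m, u) = ((0 + u)*(m + 0))/2 = (u*m)/2 = (m*u)/2 = m*u/2)
V(X, 5)*t(7) = ((½)*3*5)*(7*(1 + 2*7)) = 15*(7*(1 + 14))/2 = 15*(7*15)/2 = (15/2)*105 = 1575/2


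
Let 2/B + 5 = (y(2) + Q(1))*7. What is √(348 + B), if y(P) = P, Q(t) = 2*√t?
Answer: √184138/23 ≈ 18.657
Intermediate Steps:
B = 2/23 (B = 2/(-5 + (2 + 2*√1)*7) = 2/(-5 + (2 + 2*1)*7) = 2/(-5 + (2 + 2)*7) = 2/(-5 + 4*7) = 2/(-5 + 28) = 2/23 ≈ 0.086957)
√(348 + B) = √(348 + 2/23) = √(8006/23) = √184138/23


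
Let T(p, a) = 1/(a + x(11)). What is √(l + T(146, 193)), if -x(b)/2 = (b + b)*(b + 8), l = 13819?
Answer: 4*√357090693/643 ≈ 117.55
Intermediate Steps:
x(b) = -4*b*(8 + b) (x(b) = -2*(b + b)*(b + 8) = -2*2*b*(8 + b) = -4*b*(8 + b))
T(p, a) = 1/(-836 + a) (T(p, a) = 1/(a - 4*11*(8 + 11)) = 1/(a - 4*11*19) = 1/(a - 836) = 1/(-836 + a))
√(l + T(146, 193)) = √(13819 + 1/(-836 + 193)) = √(13819 + 1/(-643)) = √(13819 - 1/643) = √(8885616/643) = 4*√357090693/643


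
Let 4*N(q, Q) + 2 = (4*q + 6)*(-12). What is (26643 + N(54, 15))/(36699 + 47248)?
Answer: 51953/167894 ≈ 0.30944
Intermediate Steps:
N(q, Q) = -37/2 - 12*q (N(q, Q) = -½ + ((4*q + 6)*(-12))/4 = -½ + ((6 + 4*q)*(-12))/4 = -½ + (-72 - 48*q)/4 = -½ + (-18 - 12*q) = -37/2 - 12*q)
(26643 + N(54, 15))/(36699 + 47248) = (26643 + (-37/2 - 12*54))/(36699 + 47248) = (26643 + (-37/2 - 648))/83947 = (26643 - 1333/2)*(1/83947) = (51953/2)*(1/83947) = 51953/167894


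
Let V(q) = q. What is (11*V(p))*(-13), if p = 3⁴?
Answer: -11583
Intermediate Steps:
p = 81
(11*V(p))*(-13) = (11*81)*(-13) = 891*(-13) = -11583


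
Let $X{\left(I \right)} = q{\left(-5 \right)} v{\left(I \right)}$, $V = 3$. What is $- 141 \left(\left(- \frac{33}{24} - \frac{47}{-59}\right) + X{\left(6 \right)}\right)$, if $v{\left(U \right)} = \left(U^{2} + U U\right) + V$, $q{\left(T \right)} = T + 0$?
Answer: $\frac{24995493}{472} \approx 52957.0$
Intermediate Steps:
$q{\left(T \right)} = T$
$v{\left(U \right)} = 3 + 2 U^{2}$ ($v{\left(U \right)} = \left(U^{2} + U U\right) + 3 = \left(U^{2} + U^{2}\right) + 3 = 2 U^{2} + 3 = 3 + 2 U^{2}$)
$X{\left(I \right)} = -15 - 10 I^{2}$ ($X{\left(I \right)} = - 5 \left(3 + 2 I^{2}\right) = -15 - 10 I^{2}$)
$- 141 \left(\left(- \frac{33}{24} - \frac{47}{-59}\right) + X{\left(6 \right)}\right) = - 141 \left(\left(- \frac{33}{24} - \frac{47}{-59}\right) - \left(15 + 10 \cdot 6^{2}\right)\right) = - 141 \left(\left(\left(-33\right) \frac{1}{24} - - \frac{47}{59}\right) - 375\right) = - 141 \left(\left(- \frac{11}{8} + \frac{47}{59}\right) - 375\right) = - 141 \left(- \frac{273}{472} - 375\right) = \left(-141\right) \left(- \frac{177273}{472}\right) = \frac{24995493}{472}$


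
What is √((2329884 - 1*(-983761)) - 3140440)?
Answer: 3*√19245 ≈ 416.18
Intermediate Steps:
√((2329884 - 1*(-983761)) - 3140440) = √((2329884 + 983761) - 3140440) = √(3313645 - 3140440) = √173205 = 3*√19245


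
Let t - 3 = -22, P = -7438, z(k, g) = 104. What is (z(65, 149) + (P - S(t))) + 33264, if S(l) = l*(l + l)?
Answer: 25208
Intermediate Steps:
t = -19 (t = 3 - 22 = -19)
S(l) = 2*l² (S(l) = l*(2*l) = 2*l²)
(z(65, 149) + (P - S(t))) + 33264 = (104 + (-7438 - 2*(-19)²)) + 33264 = (104 + (-7438 - 2*361)) + 33264 = (104 + (-7438 - 1*722)) + 33264 = (104 + (-7438 - 722)) + 33264 = (104 - 8160) + 33264 = -8056 + 33264 = 25208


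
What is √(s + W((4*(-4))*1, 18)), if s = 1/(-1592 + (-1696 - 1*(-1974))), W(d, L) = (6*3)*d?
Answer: I*√55251218/438 ≈ 16.971*I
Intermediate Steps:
W(d, L) = 18*d
s = -1/1314 (s = 1/(-1592 + (-1696 + 1974)) = 1/(-1592 + 278) = 1/(-1314) = -1/1314 ≈ -0.00076103)
√(s + W((4*(-4))*1, 18)) = √(-1/1314 + 18*((4*(-4))*1)) = √(-1/1314 + 18*(-16*1)) = √(-1/1314 + 18*(-16)) = √(-1/1314 - 288) = √(-378433/1314) = I*√55251218/438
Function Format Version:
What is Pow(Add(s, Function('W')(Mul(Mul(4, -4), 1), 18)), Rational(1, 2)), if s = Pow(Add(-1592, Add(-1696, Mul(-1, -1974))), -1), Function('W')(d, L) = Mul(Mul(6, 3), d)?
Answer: Mul(Rational(1, 438), I, Pow(55251218, Rational(1, 2))) ≈ Mul(16.971, I)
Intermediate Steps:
Function('W')(d, L) = Mul(18, d)
s = Rational(-1, 1314) (s = Pow(Add(-1592, Add(-1696, 1974)), -1) = Pow(Add(-1592, 278), -1) = Pow(-1314, -1) = Rational(-1, 1314) ≈ -0.00076103)
Pow(Add(s, Function('W')(Mul(Mul(4, -4), 1), 18)), Rational(1, 2)) = Pow(Add(Rational(-1, 1314), Mul(18, Mul(Mul(4, -4), 1))), Rational(1, 2)) = Pow(Add(Rational(-1, 1314), Mul(18, Mul(-16, 1))), Rational(1, 2)) = Pow(Add(Rational(-1, 1314), Mul(18, -16)), Rational(1, 2)) = Pow(Add(Rational(-1, 1314), -288), Rational(1, 2)) = Pow(Rational(-378433, 1314), Rational(1, 2)) = Mul(Rational(1, 438), I, Pow(55251218, Rational(1, 2)))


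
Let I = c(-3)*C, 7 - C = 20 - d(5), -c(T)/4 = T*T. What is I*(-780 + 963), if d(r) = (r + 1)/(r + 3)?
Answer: 80703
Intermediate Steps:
d(r) = (1 + r)/(3 + r)
c(T) = -4*T² (c(T) = -4*T*T = -4*T²)
C = -49/4 (C = 7 - (20 - (1 + 5)/(3 + 5)) = 7 - (20 - 6/8) = 7 - (20 - 1*¾) = 7 - (20 - ¾) = 7 - 1*77/4 = 7 - 77/4 = -49/4 ≈ -12.250)
I = 441 (I = -4*(-3)²*(-49/4) = -4*9*(-49/4) = -36*(-49/4) = 441)
I*(-780 + 963) = 441*(-780 + 963) = 441*183 = 80703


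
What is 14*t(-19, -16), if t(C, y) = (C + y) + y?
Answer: -714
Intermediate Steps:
t(C, y) = C + 2*y
14*t(-19, -16) = 14*(-19 + 2*(-16)) = 14*(-19 - 32) = 14*(-51) = -714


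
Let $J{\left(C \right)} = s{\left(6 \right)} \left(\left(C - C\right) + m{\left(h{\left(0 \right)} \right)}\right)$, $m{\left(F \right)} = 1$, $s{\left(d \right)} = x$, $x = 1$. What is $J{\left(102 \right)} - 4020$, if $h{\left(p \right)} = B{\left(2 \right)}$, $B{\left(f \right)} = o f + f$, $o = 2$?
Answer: $-4019$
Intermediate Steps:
$s{\left(d \right)} = 1$
$B{\left(f \right)} = 3 f$ ($B{\left(f \right)} = 2 f + f = 3 f$)
$h{\left(p \right)} = 6$ ($h{\left(p \right)} = 3 \cdot 2 = 6$)
$J{\left(C \right)} = 1$ ($J{\left(C \right)} = 1 \left(\left(C - C\right) + 1\right) = 1 \left(0 + 1\right) = 1 \cdot 1 = 1$)
$J{\left(102 \right)} - 4020 = 1 - 4020 = -4019$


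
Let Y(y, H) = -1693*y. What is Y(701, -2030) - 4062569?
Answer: -5249362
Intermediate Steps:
Y(701, -2030) - 4062569 = -1693*701 - 4062569 = -1186793 - 4062569 = -5249362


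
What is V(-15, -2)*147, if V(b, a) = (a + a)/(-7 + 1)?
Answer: 98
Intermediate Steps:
V(b, a) = -a/3 (V(b, a) = (2*a)/(-6) = (2*a)*(-⅙) = -a/3)
V(-15, -2)*147 = -⅓*(-2)*147 = (⅔)*147 = 98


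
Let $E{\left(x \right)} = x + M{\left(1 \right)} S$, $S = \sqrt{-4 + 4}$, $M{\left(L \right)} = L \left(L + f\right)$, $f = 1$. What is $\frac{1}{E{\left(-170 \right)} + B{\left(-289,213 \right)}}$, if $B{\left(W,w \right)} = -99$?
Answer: $- \frac{1}{269} \approx -0.0037175$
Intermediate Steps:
$M{\left(L \right)} = L \left(1 + L\right)$ ($M{\left(L \right)} = L \left(L + 1\right) = L \left(1 + L\right)$)
$S = 0$ ($S = \sqrt{0} = 0$)
$E{\left(x \right)} = x$ ($E{\left(x \right)} = x + 1 \left(1 + 1\right) 0 = x + 1 \cdot 2 \cdot 0 = x + 2 \cdot 0 = x + 0 = x$)
$\frac{1}{E{\left(-170 \right)} + B{\left(-289,213 \right)}} = \frac{1}{-170 - 99} = \frac{1}{-269} = - \frac{1}{269}$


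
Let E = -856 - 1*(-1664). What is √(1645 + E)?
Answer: √2453 ≈ 49.528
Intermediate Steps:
E = 808 (E = -856 + 1664 = 808)
√(1645 + E) = √(1645 + 808) = √2453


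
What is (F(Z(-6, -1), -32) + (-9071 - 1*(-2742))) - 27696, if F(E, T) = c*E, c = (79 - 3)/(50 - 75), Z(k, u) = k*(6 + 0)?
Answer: -847889/25 ≈ -33916.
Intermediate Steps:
Z(k, u) = 6*k (Z(k, u) = k*6 = 6*k)
c = -76/25 (c = 76/(-25) = 76*(-1/25) = -76/25 ≈ -3.0400)
F(E, T) = -76*E/25
(F(Z(-6, -1), -32) + (-9071 - 1*(-2742))) - 27696 = (-456*(-6)/25 + (-9071 - 1*(-2742))) - 27696 = (-76/25*(-36) + (-9071 + 2742)) - 27696 = (2736/25 - 6329) - 27696 = -155489/25 - 27696 = -847889/25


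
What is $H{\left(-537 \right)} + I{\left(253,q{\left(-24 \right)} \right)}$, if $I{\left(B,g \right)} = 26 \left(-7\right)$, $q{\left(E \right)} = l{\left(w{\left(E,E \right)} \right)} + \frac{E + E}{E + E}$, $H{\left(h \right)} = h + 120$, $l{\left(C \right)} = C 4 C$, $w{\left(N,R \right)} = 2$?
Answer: $-599$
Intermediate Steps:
$l{\left(C \right)} = 4 C^{2}$ ($l{\left(C \right)} = 4 C C = 4 C^{2}$)
$H{\left(h \right)} = 120 + h$
$q{\left(E \right)} = 17$ ($q{\left(E \right)} = 4 \cdot 2^{2} + \frac{E + E}{E + E} = 4 \cdot 4 + \frac{2 E}{2 E} = 16 + 2 E \frac{1}{2 E} = 16 + 1 = 17$)
$I{\left(B,g \right)} = -182$
$H{\left(-537 \right)} + I{\left(253,q{\left(-24 \right)} \right)} = \left(120 - 537\right) - 182 = -417 - 182 = -599$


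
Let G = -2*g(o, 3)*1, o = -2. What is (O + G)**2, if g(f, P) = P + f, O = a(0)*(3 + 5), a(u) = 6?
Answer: 2116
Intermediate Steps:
O = 48 (O = 6*(3 + 5) = 6*8 = 48)
G = -2 (G = -2*(3 - 2)*1 = -2*1*1 = -2*1 = -2)
(O + G)**2 = (48 - 2)**2 = 46**2 = 2116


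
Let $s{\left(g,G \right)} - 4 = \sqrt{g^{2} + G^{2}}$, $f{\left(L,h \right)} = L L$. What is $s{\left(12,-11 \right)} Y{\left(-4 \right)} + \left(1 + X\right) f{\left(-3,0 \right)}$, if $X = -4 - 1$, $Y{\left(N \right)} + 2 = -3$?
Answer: $-56 - 5 \sqrt{265} \approx -137.39$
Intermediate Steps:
$f{\left(L,h \right)} = L^{2}$
$Y{\left(N \right)} = -5$ ($Y{\left(N \right)} = -2 - 3 = -5$)
$X = -5$
$s{\left(g,G \right)} = 4 + \sqrt{G^{2} + g^{2}}$ ($s{\left(g,G \right)} = 4 + \sqrt{g^{2} + G^{2}} = 4 + \sqrt{G^{2} + g^{2}}$)
$s{\left(12,-11 \right)} Y{\left(-4 \right)} + \left(1 + X\right) f{\left(-3,0 \right)} = \left(4 + \sqrt{\left(-11\right)^{2} + 12^{2}}\right) \left(-5\right) + \left(1 - 5\right) \left(-3\right)^{2} = \left(4 + \sqrt{121 + 144}\right) \left(-5\right) - 36 = \left(4 + \sqrt{265}\right) \left(-5\right) - 36 = \left(-20 - 5 \sqrt{265}\right) - 36 = -56 - 5 \sqrt{265}$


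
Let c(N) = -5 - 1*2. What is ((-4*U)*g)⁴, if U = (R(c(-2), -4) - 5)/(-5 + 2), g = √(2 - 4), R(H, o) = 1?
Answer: 262144/81 ≈ 3236.3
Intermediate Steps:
c(N) = -7 (c(N) = -5 - 2 = -7)
g = I*√2 (g = √(-2) = I*√2 ≈ 1.4142*I)
U = 4/3 (U = (1 - 5)/(-5 + 2) = -4/(-3) = -4*(-⅓) = 4/3 ≈ 1.3333)
((-4*U)*g)⁴ = ((-4*4/3)*(I*√2))⁴ = (-16*I*√2/3)⁴ = 262144/81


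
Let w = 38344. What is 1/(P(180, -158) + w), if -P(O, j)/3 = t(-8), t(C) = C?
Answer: 1/38368 ≈ 2.6063e-5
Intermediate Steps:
P(O, j) = 24 (P(O, j) = -3*(-8) = 24)
1/(P(180, -158) + w) = 1/(24 + 38344) = 1/38368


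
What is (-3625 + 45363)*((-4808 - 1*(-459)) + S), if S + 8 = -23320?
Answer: -1155182626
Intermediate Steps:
S = -23328 (S = -8 - 23320 = -23328)
(-3625 + 45363)*((-4808 - 1*(-459)) + S) = (-3625 + 45363)*((-4808 - 1*(-459)) - 23328) = 41738*((-4808 + 459) - 23328) = 41738*(-4349 - 23328) = 41738*(-27677) = -1155182626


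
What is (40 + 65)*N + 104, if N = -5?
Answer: -421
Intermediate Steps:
(40 + 65)*N + 104 = (40 + 65)*(-5) + 104 = 105*(-5) + 104 = -525 + 104 = -421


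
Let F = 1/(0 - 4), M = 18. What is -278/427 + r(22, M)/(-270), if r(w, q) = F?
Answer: -299813/461160 ≈ -0.65013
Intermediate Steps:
F = -¼ (F = 1/(-4) = -¼ ≈ -0.25000)
r(w, q) = -¼
-278/427 + r(22, M)/(-270) = -278/427 - ¼/(-270) = -278*1/427 - ¼*(-1/270) = -278/427 + 1/1080 = -299813/461160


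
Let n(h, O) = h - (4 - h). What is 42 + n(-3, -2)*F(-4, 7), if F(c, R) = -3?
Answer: 72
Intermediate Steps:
n(h, O) = -4 + 2*h (n(h, O) = h + (-4 + h) = -4 + 2*h)
42 + n(-3, -2)*F(-4, 7) = 42 + (-4 + 2*(-3))*(-3) = 42 + (-4 - 6)*(-3) = 42 - 10*(-3) = 42 + 30 = 72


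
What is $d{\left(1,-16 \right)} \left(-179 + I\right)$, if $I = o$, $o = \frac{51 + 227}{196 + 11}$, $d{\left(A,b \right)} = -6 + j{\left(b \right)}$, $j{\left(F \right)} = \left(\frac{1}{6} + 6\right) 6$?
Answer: $- \frac{1140025}{207} \approx -5507.4$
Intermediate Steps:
$j{\left(F \right)} = 37$ ($j{\left(F \right)} = \left(\frac{1}{6} + 6\right) 6 = \frac{37}{6} \cdot 6 = 37$)
$d{\left(A,b \right)} = 31$ ($d{\left(A,b \right)} = -6 + 37 = 31$)
$o = \frac{278}{207} \approx 1.343$
$I = \frac{278}{207} \approx 1.343$
$d{\left(1,-16 \right)} \left(-179 + I\right) = 31 \left(-179 + \frac{278}{207}\right) = 31 \left(- \frac{36775}{207}\right) = - \frac{1140025}{207}$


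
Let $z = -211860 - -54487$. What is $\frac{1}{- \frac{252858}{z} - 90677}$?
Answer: $- \frac{157373}{14269858663} \approx -1.1028 \cdot 10^{-5}$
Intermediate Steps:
$z = -157373$ ($z = -211860 + 54487 = -157373$)
$\frac{1}{- \frac{252858}{z} - 90677} = \frac{1}{- \frac{252858}{-157373} - 90677} = \frac{1}{\left(-252858\right) \left(- \frac{1}{157373}\right) - 90677} = \frac{1}{\frac{252858}{157373} - 90677} = \frac{1}{- \frac{14269858663}{157373}} = - \frac{157373}{14269858663}$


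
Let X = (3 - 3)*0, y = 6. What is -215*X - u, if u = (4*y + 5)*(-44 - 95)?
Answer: 4031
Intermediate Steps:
X = 0 (X = 0*0 = 0)
u = -4031 (u = (4*6 + 5)*(-44 - 95) = (24 + 5)*(-139) = 29*(-139) = -4031)
-215*X - u = -215*0 - 1*(-4031) = 0 + 4031 = 4031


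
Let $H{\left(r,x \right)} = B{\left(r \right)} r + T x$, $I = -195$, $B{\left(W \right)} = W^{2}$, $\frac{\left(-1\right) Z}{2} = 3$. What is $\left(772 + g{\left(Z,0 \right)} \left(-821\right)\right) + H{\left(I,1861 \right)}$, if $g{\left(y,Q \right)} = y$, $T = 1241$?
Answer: $-5099676$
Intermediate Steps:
$Z = -6$ ($Z = \left(-2\right) 3 = -6$)
$H{\left(r,x \right)} = r^{3} + 1241 x$ ($H{\left(r,x \right)} = r^{2} r + 1241 x = r^{3} + 1241 x$)
$\left(772 + g{\left(Z,0 \right)} \left(-821\right)\right) + H{\left(I,1861 \right)} = \left(772 - -4926\right) + \left(\left(-195\right)^{3} + 1241 \cdot 1861\right) = \left(772 + 4926\right) + \left(-7414875 + 2309501\right) = 5698 - 5105374 = -5099676$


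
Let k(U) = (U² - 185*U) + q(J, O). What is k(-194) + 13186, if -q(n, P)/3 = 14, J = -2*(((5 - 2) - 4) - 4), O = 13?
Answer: 86670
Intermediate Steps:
J = 10 (J = -2*((3 - 4) - 4) = -2*(-1 - 4) = -2*(-5) = 10)
q(n, P) = -42 (q(n, P) = -3*14 = -42)
k(U) = -42 + U² - 185*U (k(U) = (U² - 185*U) - 42 = -42 + U² - 185*U)
k(-194) + 13186 = (-42 + (-194)² - 185*(-194)) + 13186 = (-42 + 37636 + 35890) + 13186 = 73484 + 13186 = 86670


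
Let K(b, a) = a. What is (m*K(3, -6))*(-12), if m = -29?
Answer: -2088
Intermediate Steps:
(m*K(3, -6))*(-12) = -29*(-6)*(-12) = 174*(-12) = -2088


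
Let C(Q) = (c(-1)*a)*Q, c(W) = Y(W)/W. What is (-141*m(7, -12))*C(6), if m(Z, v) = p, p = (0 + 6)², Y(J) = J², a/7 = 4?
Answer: 852768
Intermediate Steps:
a = 28 (a = 7*4 = 28)
c(W) = W (c(W) = W²/W = W)
C(Q) = -28*Q (C(Q) = (-1*28)*Q = -28*Q)
p = 36 (p = 6² = 36)
m(Z, v) = 36
(-141*m(7, -12))*C(6) = (-141*36)*(-28*6) = -5076*(-168) = 852768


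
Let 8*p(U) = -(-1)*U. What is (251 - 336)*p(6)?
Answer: -255/4 ≈ -63.750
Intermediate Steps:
p(U) = U/8 (p(U) = (-(-1)*U)/8 = U/8)
(251 - 336)*p(6) = (251 - 336)*((1/8)*6) = -85*3/4 = -255/4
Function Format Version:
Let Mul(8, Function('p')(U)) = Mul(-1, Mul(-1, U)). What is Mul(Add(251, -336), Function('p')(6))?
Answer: Rational(-255, 4) ≈ -63.750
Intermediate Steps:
Function('p')(U) = Mul(Rational(1, 8), U) (Function('p')(U) = Mul(Rational(1, 8), Mul(-1, Mul(-1, U))) = Mul(Rational(1, 8), U))
Mul(Add(251, -336), Function('p')(6)) = Mul(Add(251, -336), Mul(Rational(1, 8), 6)) = Mul(-85, Rational(3, 4)) = Rational(-255, 4)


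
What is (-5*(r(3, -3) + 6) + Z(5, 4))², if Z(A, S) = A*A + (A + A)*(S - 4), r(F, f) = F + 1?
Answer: 625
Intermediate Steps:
r(F, f) = 1 + F
Z(A, S) = A² + 2*A*(-4 + S) (Z(A, S) = A² + (2*A)*(-4 + S) = A² + 2*A*(-4 + S))
(-5*(r(3, -3) + 6) + Z(5, 4))² = (-5*((1 + 3) + 6) + 5*(-8 + 5 + 2*4))² = (-5*(4 + 6) + 5*(-8 + 5 + 8))² = (-5*10 + 5*5)² = (-50 + 25)² = (-25)² = 625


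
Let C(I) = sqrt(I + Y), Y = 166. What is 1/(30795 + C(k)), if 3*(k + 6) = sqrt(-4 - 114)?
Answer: 3/(92385 + sqrt(3)*sqrt(480 + I*sqrt(118))) ≈ 3.2459e-5 - 1.5079e-10*I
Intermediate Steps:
k = -6 + I*sqrt(118)/3 (k = -6 + sqrt(-4 - 114)/3 = -6 + sqrt(-118)/3 = -6 + (I*sqrt(118))/3 = -6 + I*sqrt(118)/3 ≈ -6.0 + 3.6209*I)
C(I) = sqrt(166 + I) (C(I) = sqrt(I + 166) = sqrt(166 + I))
1/(30795 + C(k)) = 1/(30795 + sqrt(166 + (-6 + I*sqrt(118)/3))) = 1/(30795 + sqrt(160 + I*sqrt(118)/3))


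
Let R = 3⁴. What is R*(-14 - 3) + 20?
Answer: -1357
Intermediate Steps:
R = 81
R*(-14 - 3) + 20 = 81*(-14 - 3) + 20 = 81*(-17) + 20 = -1377 + 20 = -1357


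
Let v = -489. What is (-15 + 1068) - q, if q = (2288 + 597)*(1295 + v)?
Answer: -2324257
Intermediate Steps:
q = 2325310 (q = (2288 + 597)*(1295 - 489) = 2885*806 = 2325310)
(-15 + 1068) - q = (-15 + 1068) - 1*2325310 = 1053 - 2325310 = -2324257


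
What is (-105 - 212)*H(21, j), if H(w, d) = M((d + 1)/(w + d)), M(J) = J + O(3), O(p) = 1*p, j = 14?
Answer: -7608/7 ≈ -1086.9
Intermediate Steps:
O(p) = p
M(J) = 3 + J (M(J) = J + 3 = 3 + J)
H(w, d) = 3 + (1 + d)/(d + w) (H(w, d) = 3 + (d + 1)/(w + d) = 3 + (1 + d)/(d + w))
(-105 - 212)*H(21, j) = (-105 - 212)*((1 + 3*21 + 4*14)/(14 + 21)) = -317*(1 + 63 + 56)/35 = -317*120/35 = -317*24/7 = -7608/7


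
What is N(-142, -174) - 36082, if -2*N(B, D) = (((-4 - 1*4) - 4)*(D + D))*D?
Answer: 327230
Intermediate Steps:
N(B, D) = 12*D**2 (N(B, D) = -((-4 - 1*4) - 4)*(D + D)*D/2 = -((-4 - 4) - 4)*(2*D)*D/2 = -(-8 - 4)*(2*D)*D/2 = -(-24*D)*D/2 = -(-12)*D**2 = 12*D**2)
N(-142, -174) - 36082 = 12*(-174)**2 - 36082 = 12*30276 - 36082 = 363312 - 36082 = 327230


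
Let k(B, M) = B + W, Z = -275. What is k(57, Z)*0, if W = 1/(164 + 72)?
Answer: 0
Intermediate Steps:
W = 1/236 ≈ 0.0042373
k(B, M) = 1/236 + B (k(B, M) = B + 1/236 = 1/236 + B)
k(57, Z)*0 = (1/236 + 57)*0 = (13453/236)*0 = 0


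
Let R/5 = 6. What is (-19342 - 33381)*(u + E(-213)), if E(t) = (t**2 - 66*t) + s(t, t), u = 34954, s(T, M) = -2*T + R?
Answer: -5000091151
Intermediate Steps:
R = 30 (R = 5*6 = 30)
s(T, M) = 30 - 2*T (s(T, M) = -2*T + 30 = 30 - 2*T)
E(t) = 30 + t**2 - 68*t (E(t) = (t**2 - 66*t) + (30 - 2*t) = 30 + t**2 - 68*t)
(-19342 - 33381)*(u + E(-213)) = (-19342 - 33381)*(34954 + (30 + (-213)**2 - 68*(-213))) = -52723*(34954 + (30 + 45369 + 14484)) = -52723*(34954 + 59883) = -52723*94837 = -5000091151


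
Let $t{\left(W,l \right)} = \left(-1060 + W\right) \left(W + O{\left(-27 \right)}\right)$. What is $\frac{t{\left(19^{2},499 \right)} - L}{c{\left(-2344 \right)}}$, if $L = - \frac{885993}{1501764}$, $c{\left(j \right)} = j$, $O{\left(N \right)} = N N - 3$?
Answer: $\frac{380352974713}{1173378272} \approx 324.15$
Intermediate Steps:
$O{\left(N \right)} = -3 + N^{2}$ ($O{\left(N \right)} = N^{2} - 3 = -3 + N^{2}$)
$L = - \frac{295331}{500588}$ ($L = \left(-885993\right) \frac{1}{1501764} = - \frac{295331}{500588} \approx -0.58997$)
$t{\left(W,l \right)} = \left(-1060 + W\right) \left(726 + W\right)$ ($t{\left(W,l \right)} = \left(-1060 + W\right) \left(W - \left(3 - \left(-27\right)^{2}\right)\right) = \left(-1060 + W\right) \left(W + \left(-3 + 729\right)\right) = \left(-1060 + W\right) \left(W + 726\right) = \left(-1060 + W\right) \left(726 + W\right)$)
$\frac{t{\left(19^{2},499 \right)} - L}{c{\left(-2344 \right)}} = \frac{\left(-769560 + \left(19^{2}\right)^{2} - 334 \cdot 19^{2}\right) - - \frac{295331}{500588}}{-2344} = \left(\left(-769560 + 361^{2} - 120574\right) + \frac{295331}{500588}\right) \left(- \frac{1}{2344}\right) = \left(\left(-769560 + 130321 - 120574\right) + \frac{295331}{500588}\right) \left(- \frac{1}{2344}\right) = \left(-759813 + \frac{295331}{500588}\right) \left(- \frac{1}{2344}\right) = \left(- \frac{380352974713}{500588}\right) \left(- \frac{1}{2344}\right) = \frac{380352974713}{1173378272}$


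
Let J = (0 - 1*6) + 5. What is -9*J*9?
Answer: 81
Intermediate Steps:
J = -1 (J = (0 - 6) + 5 = -6 + 5 = -1)
-9*J*9 = -9*(-1)*9 = 9*9 = 81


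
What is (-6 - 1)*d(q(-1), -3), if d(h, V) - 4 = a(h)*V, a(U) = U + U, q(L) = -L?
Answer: 14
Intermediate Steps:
a(U) = 2*U
d(h, V) = 4 + 2*V*h (d(h, V) = 4 + (2*h)*V = 4 + 2*V*h)
(-6 - 1)*d(q(-1), -3) = (-6 - 1)*(4 + 2*(-3)*(-1*(-1))) = -7*(4 + 2*(-3)*1) = -7*(4 - 6) = -7*(-2) = 14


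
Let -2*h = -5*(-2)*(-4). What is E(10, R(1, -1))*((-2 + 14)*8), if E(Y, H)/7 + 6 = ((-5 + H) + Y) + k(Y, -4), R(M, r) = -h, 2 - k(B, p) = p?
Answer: -10080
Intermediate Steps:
k(B, p) = 2 - p
h = 20 (h = -(-5*(-2))*(-4)/2 = -5*(-4) = -½*(-40) = 20)
R(M, r) = -20 (R(M, r) = -1*20 = -20)
E(Y, H) = -35 + 7*H + 7*Y (E(Y, H) = -42 + 7*(((-5 + H) + Y) + (2 - 1*(-4))) = -42 + 7*((-5 + H + Y) + (2 + 4)) = -42 + 7*((-5 + H + Y) + 6) = -42 + 7*(1 + H + Y) = -42 + (7 + 7*H + 7*Y) = -35 + 7*H + 7*Y)
E(10, R(1, -1))*((-2 + 14)*8) = (-35 + 7*(-20) + 7*10)*((-2 + 14)*8) = (-35 - 140 + 70)*(12*8) = -105*96 = -10080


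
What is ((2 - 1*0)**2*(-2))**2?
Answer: 64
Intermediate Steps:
((2 - 1*0)**2*(-2))**2 = ((2 + 0)**2*(-2))**2 = (2**2*(-2))**2 = (4*(-2))**2 = (-8)**2 = 64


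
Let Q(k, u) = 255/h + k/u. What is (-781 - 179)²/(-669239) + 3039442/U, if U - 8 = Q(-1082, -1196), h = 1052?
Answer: 639823563505721624/1925531104605 ≈ 3.3228e+5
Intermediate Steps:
Q(k, u) = 255/1052 + k/u
U = 2877195/314548 (U = 8 + (255/1052 - 1082/(-1196)) = 8 + (255/1052 - 1082*(-1/1196)) = 8 + (255/1052 + 541/598) = 8 + 360811/314548 = 2877195/314548 ≈ 9.1471)
(-781 - 179)²/(-669239) + 3039442/U = (-781 - 179)²/(-669239) + 3039442/(2877195/314548) = (-960)²*(-1/669239) + 3039442*(314548/2877195) = 921600*(-1/669239) + 956050402216/2877195 = -921600/669239 + 956050402216/2877195 = 639823563505721624/1925531104605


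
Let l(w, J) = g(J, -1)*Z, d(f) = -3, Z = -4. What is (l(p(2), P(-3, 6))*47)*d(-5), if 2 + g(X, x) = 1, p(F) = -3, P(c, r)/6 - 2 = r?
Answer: -564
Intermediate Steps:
P(c, r) = 12 + 6*r
g(X, x) = -1 (g(X, x) = -2 + 1 = -1)
l(w, J) = 4 (l(w, J) = -1*(-4) = 4)
(l(p(2), P(-3, 6))*47)*d(-5) = (4*47)*(-3) = 188*(-3) = -564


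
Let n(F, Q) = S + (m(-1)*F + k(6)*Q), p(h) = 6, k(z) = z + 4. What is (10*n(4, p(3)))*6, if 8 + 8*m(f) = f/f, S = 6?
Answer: 3750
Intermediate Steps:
m(f) = -7/8 (m(f) = -1 + (f/f)/8 = -1 + (1/8)*1 = -1 + 1/8 = -7/8)
k(z) = 4 + z
n(F, Q) = 6 + 10*Q - 7*F/8 (n(F, Q) = 6 + (-7*F/8 + (4 + 6)*Q) = 6 + (-7*F/8 + 10*Q) = 6 + (10*Q - 7*F/8) = 6 + 10*Q - 7*F/8)
(10*n(4, p(3)))*6 = (10*(6 + 10*6 - 7/8*4))*6 = (10*(6 + 60 - 7/2))*6 = (10*(125/2))*6 = 625*6 = 3750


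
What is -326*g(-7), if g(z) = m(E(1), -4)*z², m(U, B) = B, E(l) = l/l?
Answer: 63896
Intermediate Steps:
E(l) = 1
g(z) = -4*z²
-326*g(-7) = -(-1304)*(-7)² = -(-1304)*49 = -326*(-196) = 63896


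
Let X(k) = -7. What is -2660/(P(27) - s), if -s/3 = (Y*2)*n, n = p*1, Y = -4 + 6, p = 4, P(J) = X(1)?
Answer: -2660/41 ≈ -64.878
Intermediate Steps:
P(J) = -7
Y = 2
n = 4 (n = 4*1 = 4)
s = -48 (s = -3*2*2*4 = -12*4 = -3*16 = -48)
-2660/(P(27) - s) = -2660/(-7 - 1*(-48)) = -2660/(-7 + 48) = -2660/41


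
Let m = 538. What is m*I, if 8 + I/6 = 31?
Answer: 74244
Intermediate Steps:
I = 138 (I = -48 + 6*31 = -48 + 186 = 138)
m*I = 538*138 = 74244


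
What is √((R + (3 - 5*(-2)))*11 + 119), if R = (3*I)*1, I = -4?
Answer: √130 ≈ 11.402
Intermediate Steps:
R = -12 (R = (3*(-4))*1 = -12*1 = -12)
√((R + (3 - 5*(-2)))*11 + 119) = √((-12 + (3 - 5*(-2)))*11 + 119) = √((-12 + (3 + 10))*11 + 119) = √((-12 + 13)*11 + 119) = √(1*11 + 119) = √(11 + 119) = √130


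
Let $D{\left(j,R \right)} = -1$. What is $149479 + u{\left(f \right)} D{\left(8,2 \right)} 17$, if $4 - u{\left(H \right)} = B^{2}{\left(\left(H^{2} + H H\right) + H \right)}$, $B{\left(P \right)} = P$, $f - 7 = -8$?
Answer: $149428$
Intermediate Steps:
$f = -1$ ($f = 7 - 8 = -1$)
$u{\left(H \right)} = 4 - \left(H + 2 H^{2}\right)^{2}$ ($u{\left(H \right)} = 4 - \left(\left(H^{2} + H H\right) + H\right)^{2} = 4 - \left(\left(H^{2} + H^{2}\right) + H\right)^{2} = 4 - \left(2 H^{2} + H\right)^{2} = 4 - \left(H + 2 H^{2}\right)^{2}$)
$149479 + u{\left(f \right)} D{\left(8,2 \right)} 17 = 149479 + \left(4 - \left(-1\right)^{2} \left(1 + 2 \left(-1\right)\right)^{2}\right) \left(-1\right) 17 = 149479 + \left(4 - 1 \left(1 - 2\right)^{2}\right) \left(-1\right) 17 = 149479 + \left(4 - 1 \left(-1\right)^{2}\right) \left(-1\right) 17 = 149479 + \left(4 - 1 \cdot 1\right) \left(-1\right) 17 = 149479 + \left(4 - 1\right) \left(-1\right) 17 = 149479 + 3 \left(-1\right) 17 = 149479 - 51 = 149428$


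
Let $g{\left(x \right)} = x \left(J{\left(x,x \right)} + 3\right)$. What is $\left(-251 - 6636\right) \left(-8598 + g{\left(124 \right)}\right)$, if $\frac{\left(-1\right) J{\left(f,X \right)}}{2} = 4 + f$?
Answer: $275273390$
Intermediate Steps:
$J{\left(f,X \right)} = -8 - 2 f$ ($J{\left(f,X \right)} = - 2 \left(4 + f\right) = -8 - 2 f$)
$g{\left(x \right)} = x \left(-5 - 2 x\right)$ ($g{\left(x \right)} = x \left(\left(-8 - 2 x\right) + 3\right) = x \left(-5 - 2 x\right)$)
$\left(-251 - 6636\right) \left(-8598 + g{\left(124 \right)}\right) = \left(-251 - 6636\right) \left(-8598 - 124 \left(5 + 2 \cdot 124\right)\right) = \left(-251 - 6636\right) \left(-8598 - 124 \left(5 + 248\right)\right) = \left(-251 - 6636\right) \left(-8598 - 124 \cdot 253\right) = - 6887 \left(-8598 - 31372\right) = \left(-6887\right) \left(-39970\right) = 275273390$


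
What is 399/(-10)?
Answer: -399/10 ≈ -39.900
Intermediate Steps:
399/(-10) = -⅒*399 = -399/10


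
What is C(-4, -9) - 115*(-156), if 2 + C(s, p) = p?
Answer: 17929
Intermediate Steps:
C(s, p) = -2 + p
C(-4, -9) - 115*(-156) = (-2 - 9) - 115*(-156) = -11 + 17940 = 17929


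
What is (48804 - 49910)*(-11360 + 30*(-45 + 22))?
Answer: 13327300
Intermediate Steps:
(48804 - 49910)*(-11360 + 30*(-45 + 22)) = -1106*(-11360 + 30*(-23)) = -1106*(-11360 - 690) = -1106*(-12050) = 13327300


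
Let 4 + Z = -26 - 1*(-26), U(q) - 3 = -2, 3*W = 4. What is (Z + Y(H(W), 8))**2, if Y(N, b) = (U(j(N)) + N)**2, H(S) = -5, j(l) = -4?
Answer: 144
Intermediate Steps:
W = 4/3 (W = (1/3)*4 = 4/3 ≈ 1.3333)
U(q) = 1 (U(q) = 3 - 2 = 1)
Z = -4 (Z = -4 + (-26 - 1*(-26)) = -4 + (-26 + 26) = -4 + 0 = -4)
Y(N, b) = (1 + N)**2
(Z + Y(H(W), 8))**2 = (-4 + (1 - 5)**2)**2 = (-4 + (-4)**2)**2 = (-4 + 16)**2 = 12**2 = 144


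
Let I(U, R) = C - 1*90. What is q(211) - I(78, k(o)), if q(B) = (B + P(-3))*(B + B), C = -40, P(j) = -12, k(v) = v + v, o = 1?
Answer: 84108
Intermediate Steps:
k(v) = 2*v
q(B) = 2*B*(-12 + B) (q(B) = (B - 12)*(B + B) = (-12 + B)*(2*B) = 2*B*(-12 + B))
I(U, R) = -130 (I(U, R) = -40 - 1*90 = -40 - 90 = -130)
q(211) - I(78, k(o)) = 2*211*(-12 + 211) - 1*(-130) = 2*211*199 + 130 = 83978 + 130 = 84108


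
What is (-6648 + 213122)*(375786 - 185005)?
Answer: 39391316194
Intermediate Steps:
(-6648 + 213122)*(375786 - 185005) = 206474*190781 = 39391316194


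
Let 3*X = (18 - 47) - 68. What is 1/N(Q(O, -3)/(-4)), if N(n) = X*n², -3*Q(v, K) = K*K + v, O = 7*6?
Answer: -48/28033 ≈ -0.0017123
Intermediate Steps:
O = 42
Q(v, K) = -v/3 - K²/3 (Q(v, K) = -(K*K + v)/3 = -(K² + v)/3 = -(v + K²)/3 = -v/3 - K²/3)
X = -97/3 (X = ((18 - 47) - 68)/3 = (-29 - 68)/3 = (⅓)*(-97) = -97/3 ≈ -32.333)
N(n) = -97*n²/3
1/N(Q(O, -3)/(-4)) = 1/(-97*(-⅓*42 - ⅓*(-3)²)²/16/3) = 1/(-97*(-14 - ⅓*9)²/16/3) = 1/(-97*(-14 - 3)²/16/3) = 1/(-97*(-17*(-¼))²/3) = 1/(-97*(17/4)²/3) = 1/(-97/3*289/16) = 1/(-28033/48) = -48/28033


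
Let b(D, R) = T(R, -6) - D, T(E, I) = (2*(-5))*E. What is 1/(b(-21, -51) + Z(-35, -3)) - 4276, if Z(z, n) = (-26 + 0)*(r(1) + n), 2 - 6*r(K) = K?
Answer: -7756661/1814 ≈ -4276.0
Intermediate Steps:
r(K) = ⅓ - K/6
Z(z, n) = -13/3 - 26*n (Z(z, n) = (-26 + 0)*((⅓ - ⅙*1) + n) = -26*((⅓ - ⅙) + n) = -26*(⅙ + n) = -13/3 - 26*n)
T(E, I) = -10*E
b(D, R) = -D - 10*R (b(D, R) = -10*R - D = -D - 10*R)
1/(b(-21, -51) + Z(-35, -3)) - 4276 = 1/((-1*(-21) - 10*(-51)) + (-13/3 - 26*(-3))) - 4276 = 1/((21 + 510) + (-13/3 + 78)) - 4276 = 1/(531 + 221/3) - 4276 = 1/(1814/3) - 4276 = 3/1814 - 4276 = -7756661/1814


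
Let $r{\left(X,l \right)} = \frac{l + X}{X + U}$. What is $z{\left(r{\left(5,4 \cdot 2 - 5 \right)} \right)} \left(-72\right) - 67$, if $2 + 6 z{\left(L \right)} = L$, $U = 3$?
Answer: $-55$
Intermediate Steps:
$r{\left(X,l \right)} = \frac{X + l}{3 + X}$ ($r{\left(X,l \right)} = \frac{l + X}{X + 3} = \frac{X + l}{3 + X}$)
$z{\left(L \right)} = - \frac{1}{3} + \frac{L}{6}$
$z{\left(r{\left(5,4 \cdot 2 - 5 \right)} \right)} \left(-72\right) - 67 = \left(- \frac{1}{3} + \frac{\frac{1}{3 + 5} \left(5 + \left(4 \cdot 2 - 5\right)\right)}{6}\right) \left(-72\right) - 67 = \left(- \frac{1}{3} + \frac{\frac{1}{8} \left(5 + \left(8 - 5\right)\right)}{6}\right) \left(-72\right) - 67 = \left(- \frac{1}{3} + \frac{\frac{1}{8} \left(5 + 3\right)}{6}\right) \left(-72\right) - 67 = \left(- \frac{1}{3} + \frac{\frac{1}{8} \cdot 8}{6}\right) \left(-72\right) - 67 = \left(- \frac{1}{3} + \frac{1}{6} \cdot 1\right) \left(-72\right) - 67 = \left(- \frac{1}{3} + \frac{1}{6}\right) \left(-72\right) - 67 = \left(- \frac{1}{6}\right) \left(-72\right) - 67 = 12 - 67 = -55$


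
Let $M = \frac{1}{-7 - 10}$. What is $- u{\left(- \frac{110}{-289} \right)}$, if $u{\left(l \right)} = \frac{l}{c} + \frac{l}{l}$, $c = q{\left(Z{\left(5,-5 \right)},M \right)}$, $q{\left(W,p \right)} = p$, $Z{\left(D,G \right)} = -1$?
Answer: $\frac{93}{17} \approx 5.4706$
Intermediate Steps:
$M = - \frac{1}{17}$ ($M = \frac{1}{-17} = - \frac{1}{17} \approx -0.058824$)
$c = - \frac{1}{17} \approx -0.058824$
$u{\left(l \right)} = 1 - 17 l$ ($u{\left(l \right)} = \frac{l}{- \frac{1}{17}} + \frac{l}{l} = l \left(-17\right) + 1 = - 17 l + 1 = 1 - 17 l$)
$- u{\left(- \frac{110}{-289} \right)} = - (1 - 17 \left(- \frac{110}{-289}\right)) = - (1 - 17 \left(\left(-110\right) \left(- \frac{1}{289}\right)\right)) = - (1 - \frac{110}{17}) = \left(-1\right) \left(- \frac{93}{17}\right) = \frac{93}{17}$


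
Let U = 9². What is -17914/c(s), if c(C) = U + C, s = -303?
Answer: 8957/111 ≈ 80.694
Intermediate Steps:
U = 81
c(C) = 81 + C
-17914/c(s) = -17914/(81 - 303) = -17914/(-222) = -17914*(-1/222) = 8957/111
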